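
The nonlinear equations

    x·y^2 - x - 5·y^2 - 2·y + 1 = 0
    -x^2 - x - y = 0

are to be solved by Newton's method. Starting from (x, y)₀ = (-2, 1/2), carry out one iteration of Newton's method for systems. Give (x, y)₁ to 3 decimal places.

(-1.180, 0.459)

At (-2, 1/2): F = (0.250, -2.500).
Jacobian J = [[y^2 - 1, 2·x·y - 10·y - 2], [-2·x - 1, -1]].
At the point, J = [[-0.750, -9.000], [3.000, -1.000]] (det J = 27.750).
Solving J·Δ = −F gives Δ = (0.820, -0.041).
Then the next iterate is (x, y)₁ = (-1.180, 0.459).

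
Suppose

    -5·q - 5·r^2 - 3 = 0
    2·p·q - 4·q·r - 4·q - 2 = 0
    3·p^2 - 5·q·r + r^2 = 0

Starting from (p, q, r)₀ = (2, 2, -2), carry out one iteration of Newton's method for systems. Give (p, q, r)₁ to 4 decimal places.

(0.4304, 2.9130, -0.1217)

At (2, 2, -2): F = (-33.0000, 14.0000, 36.0000).
Jacobian J = [[0, -5, -10·r], [2·q, 2·p - 4·r - 4, -4·q], [6·p, -5·r, -5·q + 2·r]].
At the point, J = [[0.0000, -5.0000, 20.0000], [4.0000, 8.0000, -8.0000], [12.0000, 10.0000, -14.0000]] (det J = -920.0000).
Solving J·Δ = −F gives Δ = (-1.5696, 0.9130, 1.8783).
Then the next iterate is (p, q, r)₁ = (0.4304, 2.9130, -0.1217).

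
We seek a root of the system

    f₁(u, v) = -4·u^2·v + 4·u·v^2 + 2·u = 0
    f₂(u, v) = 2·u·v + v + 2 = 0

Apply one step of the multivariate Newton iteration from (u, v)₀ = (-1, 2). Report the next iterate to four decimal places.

(-1.5652, -0.2609)

At (-1, 2): F = (-26.0000, 0.0000).
Jacobian J = [[-8·u·v + 4·v^2 + 2, -4·u^2 + 8·u·v], [2·v, 2·u + 1]].
At the point, J = [[34.0000, -20.0000], [4.0000, -1.0000]] (det J = 46.0000).
Solving J·Δ = −F gives Δ = (-0.5652, -2.2609).
Then the next iterate is (u, v)₁ = (-1.5652, -0.2609).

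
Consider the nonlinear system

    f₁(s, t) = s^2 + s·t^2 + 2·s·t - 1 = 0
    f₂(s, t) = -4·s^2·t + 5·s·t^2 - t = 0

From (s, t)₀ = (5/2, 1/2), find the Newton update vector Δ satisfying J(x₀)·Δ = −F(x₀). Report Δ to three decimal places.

(-2.080, 0.617)

At (5/2, 1/2): F = (8.375, -9.875).
Jacobian J = [[2·s + t^2 + 2·t, 2·s·t + 2·s], [-8·s·t + 5·t^2, -4·s^2 + 10·s·t - 1]].
At the point, J = [[6.250, 7.500], [-8.750, -13.500]] (det J = -18.750).
Solving J·Δ = −F gives Δ = (-2.080, 0.617).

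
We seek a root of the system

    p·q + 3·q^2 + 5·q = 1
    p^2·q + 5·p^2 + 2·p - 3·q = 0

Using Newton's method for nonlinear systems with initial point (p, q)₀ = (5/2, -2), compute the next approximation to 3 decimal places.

(0.773, -2.121)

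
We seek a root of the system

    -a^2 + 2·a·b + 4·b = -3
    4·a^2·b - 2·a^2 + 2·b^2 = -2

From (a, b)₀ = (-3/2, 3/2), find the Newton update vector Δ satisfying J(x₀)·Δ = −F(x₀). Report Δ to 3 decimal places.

At (-3/2, 3/2): F = (2.250, 15.500).
Jacobian J = [[-2·a + 2·b, 2·a + 4], [8·a·b - 4·a, 4·a^2 + 4·b]].
At the point, J = [[6.000, 1.000], [-12.000, 15.000]] (det J = 102.000).
Solving J·Δ = −F gives Δ = (-0.179, -1.176).

(-0.179, -1.176)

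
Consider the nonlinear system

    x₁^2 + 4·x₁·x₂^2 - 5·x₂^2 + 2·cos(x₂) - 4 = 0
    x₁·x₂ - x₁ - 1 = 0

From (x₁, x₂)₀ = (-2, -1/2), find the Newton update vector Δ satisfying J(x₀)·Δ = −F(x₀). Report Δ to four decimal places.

(0.9254, 0.3060)

At (-2, -1/2): F = (-1.494835, 2.0000).
Jacobian J = [[2·x₁ + 4·x₂^2, 8·x₁·x₂ - 10·x₂ - 2·sin(x₂)], [x₂ - 1, x₁]].
At the point, J = [[-3.0000, 13.958851], [-1.5000, -2.0000]] (det J = 26.938277).
Solving J·Δ = −F gives Δ = (0.9254, 0.3060).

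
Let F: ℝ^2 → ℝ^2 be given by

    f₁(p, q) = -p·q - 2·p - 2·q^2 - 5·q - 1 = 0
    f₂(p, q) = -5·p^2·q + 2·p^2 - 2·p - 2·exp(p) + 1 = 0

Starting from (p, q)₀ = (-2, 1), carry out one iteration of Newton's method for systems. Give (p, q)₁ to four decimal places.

At (-2, 1): F = (-2.0000, -7.270671).
Jacobian J = [[-q - 2, -p - 4·q - 5], [-10·p·q + 4·p - 2·exp(p) - 2, -5·p^2]].
At the point, J = [[-3.0000, -7.0000], [9.729329, -20.0000]] (det J = 128.105306).
Solving J·Δ = −F gives Δ = (0.0850, -0.3222).
Then the next iterate is (p, q)₁ = (-1.9150, 0.6778).

(-1.9150, 0.6778)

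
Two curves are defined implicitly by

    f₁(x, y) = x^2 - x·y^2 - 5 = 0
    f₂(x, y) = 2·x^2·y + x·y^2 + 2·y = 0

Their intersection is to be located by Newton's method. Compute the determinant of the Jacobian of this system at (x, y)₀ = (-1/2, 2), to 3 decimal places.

-2.500

J = [[2·x - y^2, -2·x·y], [4·x·y + y^2, 2·x^2 + 2·x·y + 2]].
At the point, J = [[-5.000, 2.000], [0.000, 0.500]].
det J = -2.500.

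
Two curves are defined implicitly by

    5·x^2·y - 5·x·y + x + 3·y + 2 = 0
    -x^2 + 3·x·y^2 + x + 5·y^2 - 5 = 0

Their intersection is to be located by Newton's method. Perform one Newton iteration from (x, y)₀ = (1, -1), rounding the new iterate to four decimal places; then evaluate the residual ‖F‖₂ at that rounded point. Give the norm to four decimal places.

0.1595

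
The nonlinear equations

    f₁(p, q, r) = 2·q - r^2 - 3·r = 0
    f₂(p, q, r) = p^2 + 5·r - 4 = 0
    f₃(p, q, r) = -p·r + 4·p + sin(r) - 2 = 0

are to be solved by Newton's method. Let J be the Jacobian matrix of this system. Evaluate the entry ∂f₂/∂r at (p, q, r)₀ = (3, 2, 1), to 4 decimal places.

∂f₂/∂r = 5.
At (3, 2, 1) this is 5.0000.

5.0000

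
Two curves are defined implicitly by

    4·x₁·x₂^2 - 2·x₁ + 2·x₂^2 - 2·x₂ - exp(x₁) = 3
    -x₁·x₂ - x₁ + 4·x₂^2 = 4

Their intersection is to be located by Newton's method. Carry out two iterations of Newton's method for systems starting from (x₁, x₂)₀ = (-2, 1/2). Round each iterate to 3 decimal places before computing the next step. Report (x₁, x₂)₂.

At (-2, 1/2): F = (-1.63534, 0.000).
Jacobian J = [[4·x₂^2 - exp(x₁) - 2, 8·x₁·x₂ + 4·x₂ - 2], [-x₂ - 1, -x₁ + 8·x₂]].
At the point, J = [[-1.13534, -8.000], [-1.500, 6.000]] (det J = -18.81201).
Solving J·Δ = −F gives Δ = (-0.522, -0.130).
Then the next iterate is (x₁, x₂)₁ = (-2.522, 0.370).
Round to (-2.522, 0.370) and repeat: F = (0.11645, 0.00274), J = [[-1.53270, -7.98512], [-1.370, 5.482]].
Δ = (0.034, 0.008), so (x₁, x₂)₂ = (-2.488, 0.378).

(-2.488, 0.378)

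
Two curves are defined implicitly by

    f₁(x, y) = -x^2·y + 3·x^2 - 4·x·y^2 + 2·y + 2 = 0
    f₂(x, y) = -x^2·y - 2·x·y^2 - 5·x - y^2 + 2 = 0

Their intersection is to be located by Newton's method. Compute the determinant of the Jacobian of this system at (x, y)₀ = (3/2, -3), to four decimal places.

109.0000

J = [[-2·x·y + 6·x - 4·y^2, -x^2 - 8·x·y + 2], [-2·x·y - 2·y^2 - 5, -x^2 - 4·x·y - 2·y]].
At the point, J = [[-18.0000, 35.7500], [-14.0000, 21.7500]].
det J = 109.0000.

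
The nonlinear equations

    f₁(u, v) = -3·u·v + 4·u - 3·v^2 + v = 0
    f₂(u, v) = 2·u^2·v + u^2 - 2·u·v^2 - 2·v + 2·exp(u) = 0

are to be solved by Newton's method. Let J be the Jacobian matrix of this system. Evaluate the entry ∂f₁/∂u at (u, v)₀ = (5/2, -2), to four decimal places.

∂f₁/∂u = -3·v + 4.
At (5/2, -2) this is 10.0000.

10.0000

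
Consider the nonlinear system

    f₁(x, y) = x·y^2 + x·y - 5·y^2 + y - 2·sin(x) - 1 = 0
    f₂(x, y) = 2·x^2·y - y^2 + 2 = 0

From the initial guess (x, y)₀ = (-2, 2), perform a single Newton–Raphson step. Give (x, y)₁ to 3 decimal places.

(-1.338, 1.150)

At (-2, 2): F = (-29.18141, 14.000).
Jacobian J = [[y^2 + y - 2·cos(x), 2·x·y + x - 10·y + 1], [4·x·y, 2·x^2 - 2·y]].
At the point, J = [[6.83229, -29.000], [-16.000, 4.000]] (det J = -436.67083).
Solving J·Δ = −F gives Δ = (0.662, -0.850).
Then the next iterate is (x, y)₁ = (-1.338, 1.150).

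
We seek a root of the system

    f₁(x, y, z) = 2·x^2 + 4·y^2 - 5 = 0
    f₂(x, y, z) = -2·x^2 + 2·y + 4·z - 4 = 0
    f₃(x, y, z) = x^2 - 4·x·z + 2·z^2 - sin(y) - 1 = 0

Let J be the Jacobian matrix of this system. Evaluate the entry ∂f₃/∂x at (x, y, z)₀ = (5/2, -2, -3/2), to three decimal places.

11.000

∂f₃/∂x = 2·x - 4·z.
At (5/2, -2, -3/2) this is 11.000.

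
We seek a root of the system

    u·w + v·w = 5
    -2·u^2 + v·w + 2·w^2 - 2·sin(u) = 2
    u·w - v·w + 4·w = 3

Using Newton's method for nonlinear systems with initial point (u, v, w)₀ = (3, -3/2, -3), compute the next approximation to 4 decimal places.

(0.1734, -0.7880, -0.8960)

At (3, -3/2, -3): F = (-9.5000, 2.217760, -28.5000).
Jacobian J = [[w, w, u + v], [-4·u - 2·cos(u), w, v + 4·w], [w, -w, u - v + 4]].
At the point, J = [[-3.0000, -3.0000, 1.5000], [-10.020015, -3.0000, -13.5000], [-3.0000, 3.0000, 8.5000]] (det J = -480.600450).
Solving J·Δ = −F gives Δ = (-2.8266, 0.7120, 2.1040).
Then the next iterate is (u, v, w)₁ = (0.1734, -0.7880, -0.8960).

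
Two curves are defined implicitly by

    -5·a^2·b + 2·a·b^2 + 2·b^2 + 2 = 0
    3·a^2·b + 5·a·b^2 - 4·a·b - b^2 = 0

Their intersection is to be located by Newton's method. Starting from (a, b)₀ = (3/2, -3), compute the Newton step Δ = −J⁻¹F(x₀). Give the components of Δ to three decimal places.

At (3/2, -3): F = (80.750, 56.250).
Jacobian J = [[-10·a·b + 2·b^2, -5·a^2 + 4·a·b + 4·b], [6·a·b + 5·b^2 - 4·b, 3·a^2 + 10·a·b - 4·a - 2·b]].
At the point, J = [[63.000, -41.250], [30.000, -38.250]] (det J = -1172.250).
Solving J·Δ = −F gives Δ = (-0.655, 0.956).

(-0.655, 0.956)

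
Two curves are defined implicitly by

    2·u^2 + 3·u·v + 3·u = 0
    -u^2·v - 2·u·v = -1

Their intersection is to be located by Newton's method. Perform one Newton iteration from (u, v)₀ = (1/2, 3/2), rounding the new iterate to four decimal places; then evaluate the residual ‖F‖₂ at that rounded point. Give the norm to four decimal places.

At (1/2, 3/2): F = (4.2500, -0.8750).
Jacobian J = [[4·u + 3·v + 3, 3·u], [-2·u·v - 2·v, -u^2 - 2·u]].
At the point, J = [[9.5000, 1.5000], [-4.5000, -1.2500]] (det J = -5.1250).
Solving J·Δ = −F gives Δ = (-0.7805, 2.1098).
Then the next iterate is (u, v)₁ = (-0.2805, 3.6098).
Re-evaluating at (-0.2805, 3.6098): F = (-3.721786, 2.741078), so ‖F‖₂ = 4.6223.

4.6223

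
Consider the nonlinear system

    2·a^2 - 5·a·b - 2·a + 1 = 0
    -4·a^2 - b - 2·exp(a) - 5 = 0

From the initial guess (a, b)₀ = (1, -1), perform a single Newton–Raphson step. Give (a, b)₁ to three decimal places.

At (1, -1): F = (6.000, -13.43656).
Jacobian J = [[4·a - 5·b - 2, -5·a], [-8·a - 2·exp(a), -1]].
At the point, J = [[7.000, -5.000], [-13.43656, -1.000]] (det J = -74.18282).
Solving J·Δ = −F gives Δ = (-0.987, -0.181).
Then the next iterate is (a, b)₁ = (0.013, -1.181).

(0.013, -1.181)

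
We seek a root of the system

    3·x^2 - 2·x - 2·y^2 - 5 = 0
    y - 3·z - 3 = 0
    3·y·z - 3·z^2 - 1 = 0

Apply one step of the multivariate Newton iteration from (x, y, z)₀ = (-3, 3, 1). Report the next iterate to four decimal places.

(-2.2000, 2.5000, -0.1667)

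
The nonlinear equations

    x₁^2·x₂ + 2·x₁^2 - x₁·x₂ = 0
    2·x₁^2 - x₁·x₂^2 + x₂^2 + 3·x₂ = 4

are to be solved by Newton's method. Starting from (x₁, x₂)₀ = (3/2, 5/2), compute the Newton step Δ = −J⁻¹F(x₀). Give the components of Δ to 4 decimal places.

(0.0824, -9.7088)

At (3/2, 5/2): F = (6.3750, 4.8750).
Jacobian J = [[2·x₁·x₂ + 4·x₁ - x₂, x₁^2 - x₁], [4·x₁ - x₂^2, -2·x₁·x₂ + 2·x₂ + 3]].
At the point, J = [[11.0000, 0.7500], [-0.2500, 0.5000]] (det J = 5.6875).
Solving J·Δ = −F gives Δ = (0.0824, -9.7088).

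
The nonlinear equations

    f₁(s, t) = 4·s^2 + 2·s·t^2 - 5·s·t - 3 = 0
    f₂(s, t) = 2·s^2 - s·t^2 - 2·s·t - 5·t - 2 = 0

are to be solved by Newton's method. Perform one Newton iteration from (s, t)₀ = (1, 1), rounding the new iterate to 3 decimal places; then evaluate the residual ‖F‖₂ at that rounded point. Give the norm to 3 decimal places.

At (1, 1): F = (-2.000, -8.000).
Jacobian J = [[8·s + 2·t^2 - 5·t, 4·s·t - 5·s], [4·s - t^2 - 2·t, -2·s·t - 2·s - 5]].
At the point, J = [[5.000, -1.000], [1.000, -9.000]] (det J = -44.000).
Solving J·Δ = −F gives Δ = (0.227, -0.864).
Then the next iterate is (s, t)₁ = (1.227, 0.136).
Re-evaluating at (1.227, 0.136): F = (2.23315, -0.02538), so ‖F‖₂ = 2.233.

2.233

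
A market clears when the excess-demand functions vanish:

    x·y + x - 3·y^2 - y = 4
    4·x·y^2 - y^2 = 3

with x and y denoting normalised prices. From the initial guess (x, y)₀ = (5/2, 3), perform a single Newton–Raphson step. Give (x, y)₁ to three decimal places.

At (5/2, 3): F = (-24.000, 78.000).
Jacobian J = [[y + 1, x - 6·y - 1], [4·y^2, 8·x·y - 2·y]].
At the point, J = [[4.000, -16.500], [36.000, 54.000]] (det J = 810.000).
Solving J·Δ = −F gives Δ = (0.011, -1.452).
Then the next iterate is (x, y)₁ = (2.511, 1.548).

(2.511, 1.548)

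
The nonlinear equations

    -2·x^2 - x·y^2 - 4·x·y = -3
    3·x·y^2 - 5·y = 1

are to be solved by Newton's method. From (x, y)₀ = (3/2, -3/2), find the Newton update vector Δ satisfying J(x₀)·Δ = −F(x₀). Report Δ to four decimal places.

At (3/2, -3/2): F = (4.1250, 16.6250).
Jacobian J = [[-4·x - y^2 - 4·y, -2·x·y - 4·x], [3·y^2, 6·x·y - 5]].
At the point, J = [[-2.2500, -1.5000], [6.7500, -18.5000]] (det J = 51.7500).
Solving J·Δ = −F gives Δ = (0.9928, 1.2609).

(0.9928, 1.2609)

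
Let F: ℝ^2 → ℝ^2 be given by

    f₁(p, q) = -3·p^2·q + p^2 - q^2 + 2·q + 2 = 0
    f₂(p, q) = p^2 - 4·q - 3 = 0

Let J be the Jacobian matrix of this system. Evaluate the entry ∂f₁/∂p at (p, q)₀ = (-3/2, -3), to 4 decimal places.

-30.0000

∂f₁/∂p = -6·p·q + 2·p.
At (-3/2, -3) this is -30.0000.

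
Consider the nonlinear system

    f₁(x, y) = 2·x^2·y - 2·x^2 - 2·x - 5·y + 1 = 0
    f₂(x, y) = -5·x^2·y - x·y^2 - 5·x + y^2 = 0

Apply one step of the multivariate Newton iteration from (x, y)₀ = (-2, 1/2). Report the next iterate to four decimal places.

(-1.5181, 0.6788)

At (-2, 1/2): F = (-1.5000, 0.7500).
Jacobian J = [[4·x·y - 4·x - 2, 2·x^2 - 5], [-10·x·y - y^2 - 5, -5·x^2 - 2·x·y + 2·y]].
At the point, J = [[2.0000, 3.0000], [4.7500, -17.0000]] (det J = -48.2500).
Solving J·Δ = −F gives Δ = (0.4819, 0.1788).
Then the next iterate is (x, y)₁ = (-1.5181, 0.6788).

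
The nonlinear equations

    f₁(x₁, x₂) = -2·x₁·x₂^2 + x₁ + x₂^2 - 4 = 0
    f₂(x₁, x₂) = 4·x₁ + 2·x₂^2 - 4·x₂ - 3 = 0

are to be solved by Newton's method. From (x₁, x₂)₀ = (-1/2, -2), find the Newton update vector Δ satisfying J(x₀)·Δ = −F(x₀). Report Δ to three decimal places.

At (-1/2, -2): F = (3.500, 11.000).
Jacobian J = [[-2·x₂^2 + 1, -4·x₁·x₂ + 2·x₂], [4, 4·x₂ - 4]].
At the point, J = [[-7.000, -8.000], [4.000, -12.000]] (det J = 116.000).
Solving J·Δ = −F gives Δ = (-0.397, 0.784).

(-0.397, 0.784)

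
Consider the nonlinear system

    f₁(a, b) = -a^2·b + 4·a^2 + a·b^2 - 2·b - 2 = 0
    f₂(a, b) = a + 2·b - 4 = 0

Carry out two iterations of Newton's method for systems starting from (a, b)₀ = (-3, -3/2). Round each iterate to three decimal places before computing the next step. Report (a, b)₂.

At (-3, -3/2): F = (43.750, -10.000).
Jacobian J = [[-2·a·b + 8·a + b^2, -a^2 + 2·a·b - 2], [1, 2]].
At the point, J = [[-30.750, -2.000], [1.000, 2.000]] (det J = -59.500).
Solving J·Δ = −F gives Δ = (1.134, 4.433).
Then the next iterate is (a, b)₁ = (-1.866, 2.933).
Round to (-1.866, 2.933) and repeat: F = (-20.20300, 0.000), J = [[4.62044, -16.42791], [1.000, 2.000]].
Δ = (1.574, -0.787), so (a, b)₂ = (-0.292, 2.146).

(-0.292, 2.146)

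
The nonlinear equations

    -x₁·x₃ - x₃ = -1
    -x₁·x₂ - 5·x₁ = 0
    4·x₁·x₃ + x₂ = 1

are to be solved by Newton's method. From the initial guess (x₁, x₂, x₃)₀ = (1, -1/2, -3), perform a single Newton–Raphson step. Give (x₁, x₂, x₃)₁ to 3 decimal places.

At (1, -1/2, -3): F = (7.000, -4.500, -13.500).
Jacobian J = [[-x₃, 0, -x₁ - 1], [-x₂ - 5, -x₁, 0], [4·x₃, 1, 4·x₁]].
At the point, J = [[3.000, 0.000, -2.000], [-4.500, -1.000, 0.000], [-12.000, 1.000, 4.000]] (det J = 21.000).
Solving J·Δ = −F gives Δ = (-0.381, -2.786, 2.929).
Then the next iterate is (x₁, x₂, x₃)₁ = (0.619, -3.286, -0.071).

(0.619, -3.286, -0.071)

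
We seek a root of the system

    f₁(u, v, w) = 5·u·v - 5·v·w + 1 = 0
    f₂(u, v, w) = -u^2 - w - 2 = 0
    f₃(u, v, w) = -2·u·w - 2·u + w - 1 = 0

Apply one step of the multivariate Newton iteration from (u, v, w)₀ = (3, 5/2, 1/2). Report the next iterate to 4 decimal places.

(1.2222, 0.8644, -0.3333)

At (3, 5/2, 1/2): F = (32.2500, -11.5000, -9.5000).
Jacobian J = [[5·v, 5·u - 5·w, -5·v], [-2·u, 0, -1], [-2·w - 2, 0, -2·u + 1]].
At the point, J = [[12.5000, 12.5000, -12.5000], [-6.0000, 0.0000, -1.0000], [-3.0000, 0.0000, -5.0000]] (det J = -337.5000).
Solving J·Δ = −F gives Δ = (-1.7778, -1.6356, -0.8333).
Then the next iterate is (u, v, w)₁ = (1.2222, 0.8644, -0.3333).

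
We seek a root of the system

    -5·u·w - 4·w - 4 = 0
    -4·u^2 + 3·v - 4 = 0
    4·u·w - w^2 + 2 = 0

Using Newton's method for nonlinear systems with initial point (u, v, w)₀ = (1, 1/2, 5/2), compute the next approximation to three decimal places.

(0.237, 0.631, 0.616)

At (1, 1/2, 5/2): F = (-26.500, -6.500, 5.750).
Jacobian J = [[-5·w, 0, -5·u - 4], [-8·u, 3, 0], [4·w, 0, 4·u - 2·w]].
At the point, J = [[-12.500, 0.000, -9.000], [-8.000, 3.000, 0.000], [10.000, 0.000, -1.000]] (det J = 307.500).
Solving J·Δ = −F gives Δ = (-0.763, 0.131, -1.884).
Then the next iterate is (u, v, w)₁ = (0.237, 0.631, 0.616).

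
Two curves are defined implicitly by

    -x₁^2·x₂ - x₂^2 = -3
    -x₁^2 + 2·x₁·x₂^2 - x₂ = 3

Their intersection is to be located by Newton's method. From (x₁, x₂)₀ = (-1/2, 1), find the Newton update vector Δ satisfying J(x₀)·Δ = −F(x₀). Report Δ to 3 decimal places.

At (-1/2, 1): F = (1.750, -5.250).
Jacobian J = [[-2·x₁·x₂, -x₁^2 - 2·x₂], [-2·x₁ + 2·x₂^2, 4·x₁·x₂ - 1]].
At the point, J = [[1.000, -2.250], [3.000, -3.000]] (det J = 3.750).
Solving J·Δ = −F gives Δ = (4.550, 2.800).

(4.550, 2.800)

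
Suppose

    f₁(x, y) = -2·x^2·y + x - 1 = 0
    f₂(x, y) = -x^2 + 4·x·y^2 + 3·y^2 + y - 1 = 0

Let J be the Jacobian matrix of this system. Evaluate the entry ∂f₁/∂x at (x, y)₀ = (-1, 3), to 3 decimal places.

∂f₁/∂x = -4·x·y + 1.
At (-1, 3) this is 13.000.

13.000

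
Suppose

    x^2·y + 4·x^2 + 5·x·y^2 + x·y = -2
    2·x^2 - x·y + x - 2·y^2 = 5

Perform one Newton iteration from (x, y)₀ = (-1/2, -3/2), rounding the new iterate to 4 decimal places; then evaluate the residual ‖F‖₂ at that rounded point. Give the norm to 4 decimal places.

At (-1/2, -3/2): F = (-2.2500, -10.2500).
Jacobian J = [[2·x·y + 8·x + 5·y^2 + y, x^2 + 10·x·y + x], [4·x - y + 1, -x - 4·y]].
At the point, J = [[7.2500, 7.2500], [0.5000, 6.5000]] (det J = 43.5000).
Solving J·Δ = −F gives Δ = (-1.3721, 1.6825).
Then the next iterate is (x, y)₁ = (-1.8721, 0.1825).
Re-evaluating at (-1.8721, 0.1825): F = (16.005231, 0.412463), so ‖F‖₂ = 16.0105.

16.0105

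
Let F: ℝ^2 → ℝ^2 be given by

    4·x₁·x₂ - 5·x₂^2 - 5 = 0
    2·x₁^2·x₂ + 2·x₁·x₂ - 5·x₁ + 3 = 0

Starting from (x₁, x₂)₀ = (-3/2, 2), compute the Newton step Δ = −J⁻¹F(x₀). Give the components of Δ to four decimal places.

(0.9064, -1.1442)

At (-3/2, 2): F = (-37.0000, 13.5000).
Jacobian J = [[4·x₂, 4·x₁ - 10·x₂], [4·x₁·x₂ + 2·x₂ - 5, 2·x₁^2 + 2·x₁]].
At the point, J = [[8.0000, -26.0000], [-13.0000, 1.5000]] (det J = -326.0000).
Solving J·Δ = −F gives Δ = (0.9064, -1.1442).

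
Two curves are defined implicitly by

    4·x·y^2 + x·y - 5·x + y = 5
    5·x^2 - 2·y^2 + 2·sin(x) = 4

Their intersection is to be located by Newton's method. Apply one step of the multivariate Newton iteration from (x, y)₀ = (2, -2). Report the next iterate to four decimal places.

(1.4063, -1.8049)

At (2, -2): F = (11.0000, 9.818595).
Jacobian J = [[4·y^2 + y - 5, 8·x·y + x + 1], [10·x + 2·cos(x), -4·y]].
At the point, J = [[9.0000, -29.0000], [19.167706, 8.0000]] (det J = 627.863483).
Solving J·Δ = −F gives Δ = (-0.5937, 0.1951).
Then the next iterate is (x, y)₁ = (1.4063, -1.8049).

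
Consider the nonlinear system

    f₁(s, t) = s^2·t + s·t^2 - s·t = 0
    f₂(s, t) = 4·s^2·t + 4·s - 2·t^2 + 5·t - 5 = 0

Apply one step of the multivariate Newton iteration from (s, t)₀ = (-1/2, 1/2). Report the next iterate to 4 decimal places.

(0.1071, 1.3214)

At (-1/2, 1/2): F = (0.2500, -4.5000).
Jacobian J = [[2·s·t + t^2 - t, s^2 + 2·s·t - s], [8·s·t + 4, 4·s^2 - 4·t + 5]].
At the point, J = [[-0.7500, 0.2500], [2.0000, 4.0000]] (det J = -3.5000).
Solving J·Δ = −F gives Δ = (0.6071, 0.8214).
Then the next iterate is (s, t)₁ = (0.1071, 1.3214).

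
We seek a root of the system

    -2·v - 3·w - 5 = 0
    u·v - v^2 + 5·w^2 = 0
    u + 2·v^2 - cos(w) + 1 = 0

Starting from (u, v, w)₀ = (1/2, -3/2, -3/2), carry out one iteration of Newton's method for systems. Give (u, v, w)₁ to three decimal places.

(-7.895, -2.118, -0.255)

At (1/2, -3/2, -3/2): F = (2.500, 8.250, 5.92926).
Jacobian J = [[0, -2, -3], [v, u - 2·v, 10·w], [1, 4·v, sin(w)]].
At the point, J = [[0.000, -2.000, -3.000], [-1.500, 3.500, -15.000], [1.000, -6.000, -0.99749]] (det J = 16.49248).
Solving J·Δ = −F gives Δ = (-8.395, -0.618, 1.245).
Then the next iterate is (u, v, w)₁ = (-7.895, -2.118, -0.255).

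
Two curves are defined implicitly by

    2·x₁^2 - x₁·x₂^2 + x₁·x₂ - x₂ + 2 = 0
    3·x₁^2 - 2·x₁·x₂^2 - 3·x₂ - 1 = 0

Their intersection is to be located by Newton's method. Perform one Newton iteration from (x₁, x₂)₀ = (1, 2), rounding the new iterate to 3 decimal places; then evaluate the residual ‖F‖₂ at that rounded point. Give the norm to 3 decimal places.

At (1, 2): F = (0.000, -12.000).
Jacobian J = [[4·x₁ - x₂^2 + x₂, -2·x₁·x₂ + x₁ - 1], [6·x₁ - 2·x₂^2, -4·x₁·x₂ - 3]].
At the point, J = [[2.000, -4.000], [-2.000, -11.000]] (det J = -30.000).
Solving J·Δ = −F gives Δ = (-1.600, -0.800).
Then the next iterate is (x₁, x₂)₁ = (-0.600, 1.200).
Re-evaluating at (-0.600, 1.200): F = (1.664, -1.792), so ‖F‖₂ = 2.445.

2.445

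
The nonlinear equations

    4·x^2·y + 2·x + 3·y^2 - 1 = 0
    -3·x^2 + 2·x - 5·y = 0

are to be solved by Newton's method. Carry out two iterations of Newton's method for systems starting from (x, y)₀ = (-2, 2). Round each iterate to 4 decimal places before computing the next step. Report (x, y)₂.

At (-2, 2): F = (39.0000, -26.0000).
Jacobian J = [[8·x·y + 2, 4·x^2 + 6·y], [-6·x + 2, -5]].
At the point, J = [[-30.0000, 28.0000], [14.0000, -5.0000]] (det J = -242.0000).
Solving J·Δ = −F gives Δ = (2.2025, 0.9669).
Then the next iterate is (x, y)₁ = (0.2025, 2.9669).
Round to (0.2025, 2.9669) and repeat: F = (26.299133, -14.552519), J = [[6.806378, 17.965425], [0.7850, -5.0000]].
Δ = (2.6996, -2.4867), so (x, y)₂ = (2.9021, 0.4802).

(2.9021, 0.4802)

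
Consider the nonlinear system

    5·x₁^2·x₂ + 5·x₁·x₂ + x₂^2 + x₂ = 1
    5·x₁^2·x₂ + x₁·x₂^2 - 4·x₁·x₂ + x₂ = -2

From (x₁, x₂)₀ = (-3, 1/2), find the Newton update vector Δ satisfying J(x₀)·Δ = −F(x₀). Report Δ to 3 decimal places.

(-1.035, -0.865)

At (-3, 1/2): F = (14.750, 30.250).
Jacobian J = [[10·x₁·x₂ + 5·x₂, 5·x₁^2 + 5·x₁ + 2·x₂ + 1], [10·x₁·x₂ + x₂^2 - 4·x₂, 5·x₁^2 + 2·x₁·x₂ - 4·x₁ + 1]].
At the point, J = [[-12.500, 32.000], [-16.750, 55.000]] (det J = -151.500).
Solving J·Δ = −F gives Δ = (-1.035, -0.865).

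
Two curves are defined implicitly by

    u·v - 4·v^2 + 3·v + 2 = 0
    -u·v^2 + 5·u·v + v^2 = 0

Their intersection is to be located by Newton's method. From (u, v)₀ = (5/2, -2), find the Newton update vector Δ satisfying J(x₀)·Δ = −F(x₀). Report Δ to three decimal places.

At (5/2, -2): F = (-25.000, -31.000).
Jacobian J = [[v, u - 8·v + 3], [-v^2 + 5·v, -2·u·v + 5·u + 2·v]].
At the point, J = [[-2.000, 21.500], [-14.000, 18.500]] (det J = 264.000).
Solving J·Δ = −F gives Δ = (-0.773, 1.091).

(-0.773, 1.091)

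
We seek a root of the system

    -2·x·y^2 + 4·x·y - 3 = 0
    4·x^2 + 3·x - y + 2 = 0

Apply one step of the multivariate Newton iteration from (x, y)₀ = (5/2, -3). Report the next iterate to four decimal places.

(0.9022, -2.2483)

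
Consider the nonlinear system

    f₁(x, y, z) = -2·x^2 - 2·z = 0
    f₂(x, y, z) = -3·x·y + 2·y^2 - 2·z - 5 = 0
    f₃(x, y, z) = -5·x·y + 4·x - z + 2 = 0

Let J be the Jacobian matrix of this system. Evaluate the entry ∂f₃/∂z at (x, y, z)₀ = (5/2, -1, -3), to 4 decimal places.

∂f₃/∂z = -1.
At (5/2, -1, -3) this is -1.0000.

-1.0000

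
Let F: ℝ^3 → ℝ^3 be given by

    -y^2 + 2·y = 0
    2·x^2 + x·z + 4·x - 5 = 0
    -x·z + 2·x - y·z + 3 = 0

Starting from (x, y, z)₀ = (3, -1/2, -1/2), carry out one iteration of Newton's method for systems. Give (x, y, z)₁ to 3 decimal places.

(1.051, -0.083, 1.735)

At (3, -1/2, -1/2): F = (-1.250, 23.500, 10.250).
Jacobian J = [[0, -2·y + 2, 0], [4·x + z + 4, 0, x], [-z + 2, -z, -x - y]].
At the point, J = [[0.000, 3.000, 0.000], [15.500, 0.000, 3.000], [2.500, 0.500, -2.500]] (det J = 138.750).
Solving J·Δ = −F gives Δ = (-1.949, 0.417, 2.235).
Then the next iterate is (x, y, z)₁ = (1.051, -0.083, 1.735).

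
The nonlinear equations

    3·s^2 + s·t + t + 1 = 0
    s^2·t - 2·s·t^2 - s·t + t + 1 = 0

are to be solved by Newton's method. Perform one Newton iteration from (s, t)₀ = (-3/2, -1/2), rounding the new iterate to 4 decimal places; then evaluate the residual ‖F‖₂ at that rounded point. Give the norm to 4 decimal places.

At (-3/2, -1/2): F = (8.0000, -0.6250).
Jacobian J = [[6·s + t, s + 1], [2·s·t - 2·t^2 - t, s^2 - 4·s·t - s + 1]].
At the point, J = [[-9.5000, -0.5000], [1.5000, 1.7500]] (det J = -15.8750).
Solving J·Δ = −F gives Δ = (0.8622, -0.3819).
Then the next iterate is (s, t)₁ = (-0.6378, -0.8819).
Re-evaluating at (-0.6378, -0.8819): F = (1.900942, 0.188972), so ‖F‖₂ = 1.9103.

1.9103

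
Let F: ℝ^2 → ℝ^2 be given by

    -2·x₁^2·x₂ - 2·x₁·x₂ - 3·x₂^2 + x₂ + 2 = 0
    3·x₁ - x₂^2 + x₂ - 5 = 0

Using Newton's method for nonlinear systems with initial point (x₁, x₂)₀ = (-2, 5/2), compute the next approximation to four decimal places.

At (-2, 5/2): F = (-24.2500, -14.7500).
Jacobian J = [[-4·x₁·x₂ - 2·x₂, -2·x₁^2 - 2·x₁ - 6·x₂ + 1], [3, -2·x₂ + 1]].
At the point, J = [[15.0000, -18.0000], [3.0000, -4.0000]] (det J = -6.0000).
Solving J·Δ = −F gives Δ = (-28.0833, -24.7500).
Then the next iterate is (x₁, x₂)₁ = (-30.0833, -22.2500).

(-30.0833, -22.2500)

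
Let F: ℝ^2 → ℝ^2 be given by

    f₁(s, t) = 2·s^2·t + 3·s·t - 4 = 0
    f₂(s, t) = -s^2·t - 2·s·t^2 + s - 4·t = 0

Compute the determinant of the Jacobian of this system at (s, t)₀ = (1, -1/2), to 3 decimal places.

J = [[4·s·t + 3·t, 2·s^2 + 3·s], [-2·s·t - 2·t^2 + 1, -s^2 - 4·s·t - 4]].
At the point, J = [[-3.500, 5.000], [1.500, -3.000]].
det J = 3.000.

3.000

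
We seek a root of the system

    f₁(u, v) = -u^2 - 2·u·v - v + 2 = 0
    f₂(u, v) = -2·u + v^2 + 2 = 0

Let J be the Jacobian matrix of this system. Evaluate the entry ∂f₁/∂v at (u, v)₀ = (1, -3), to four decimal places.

-3.0000

∂f₁/∂v = -2·u - 1.
At (1, -3) this is -3.0000.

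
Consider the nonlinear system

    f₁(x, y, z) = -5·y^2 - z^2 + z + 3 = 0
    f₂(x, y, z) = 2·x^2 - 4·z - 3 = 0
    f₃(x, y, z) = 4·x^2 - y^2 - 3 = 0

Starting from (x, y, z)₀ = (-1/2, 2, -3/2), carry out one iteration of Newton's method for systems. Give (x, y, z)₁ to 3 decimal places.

At (-1/2, 2, -3/2): F = (-20.750, 3.500, -6.000).
Jacobian J = [[0, -10·y, -2·z + 1], [4·x, 0, -4], [8·x, -2·y, 0]].
At the point, J = [[0.000, -20.000, 4.000], [-2.000, 0.000, -4.000], [-4.000, -4.000, 0.000]] (det J = -288.000).
Solving J·Δ = −F gives Δ = (-0.708, -0.792, 1.229).
Then the next iterate is (x, y, z)₁ = (-1.208, 1.208, -0.271).

(-1.208, 1.208, -0.271)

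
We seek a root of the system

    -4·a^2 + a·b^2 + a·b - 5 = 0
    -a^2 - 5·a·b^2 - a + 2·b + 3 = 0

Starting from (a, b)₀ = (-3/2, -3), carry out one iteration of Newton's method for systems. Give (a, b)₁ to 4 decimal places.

(-0.3685, -2.6489)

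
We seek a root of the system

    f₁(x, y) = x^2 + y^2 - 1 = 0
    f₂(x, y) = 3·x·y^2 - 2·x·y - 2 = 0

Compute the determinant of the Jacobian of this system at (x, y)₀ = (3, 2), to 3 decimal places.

148.000

J = [[2·x, 2·y], [3·y^2 - 2·y, 6·x·y - 2·x]].
At the point, J = [[6.000, 4.000], [8.000, 30.000]].
det J = 148.000.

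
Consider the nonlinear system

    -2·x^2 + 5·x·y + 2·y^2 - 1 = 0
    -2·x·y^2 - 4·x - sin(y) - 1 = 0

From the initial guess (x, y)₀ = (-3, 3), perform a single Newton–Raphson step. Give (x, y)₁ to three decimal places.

(-1.384, 2.207)

At (-3, 3): F = (-46.000, 64.85888).
Jacobian J = [[-4·x + 5·y, 5·x + 4·y], [-2·y^2 - 4, -4·x·y - cos(y)]].
At the point, J = [[27.000, -3.000], [-22.000, 36.98999]] (det J = 932.72980).
Solving J·Δ = −F gives Δ = (1.616, -0.793).
Then the next iterate is (x, y)₁ = (-1.384, 2.207).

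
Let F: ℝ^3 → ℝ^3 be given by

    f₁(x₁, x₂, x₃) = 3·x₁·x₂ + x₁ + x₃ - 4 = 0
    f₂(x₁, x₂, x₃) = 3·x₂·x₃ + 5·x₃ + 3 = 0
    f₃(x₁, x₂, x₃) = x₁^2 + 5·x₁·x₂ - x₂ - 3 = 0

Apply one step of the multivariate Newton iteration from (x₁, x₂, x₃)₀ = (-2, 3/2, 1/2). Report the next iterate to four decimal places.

(-0.1250, 0.6875, -0.1875)

At (-2, 3/2, 1/2): F = (-14.5000, 7.7500, -15.5000).
Jacobian J = [[3·x₂ + 1, 3·x₁, 1], [0, 3·x₃, 3·x₂ + 5], [2·x₁ + 5·x₂, 5·x₁ - 1, 0]].
At the point, J = [[5.5000, -6.0000, 1.0000], [0.0000, 1.5000, 9.5000], [3.5000, -11.0000, 0.0000]] (det J = 370.0000).
Solving J·Δ = −F gives Δ = (1.8750, -0.8125, -0.6875).
Then the next iterate is (x₁, x₂, x₃)₁ = (-0.1250, 0.6875, -0.1875).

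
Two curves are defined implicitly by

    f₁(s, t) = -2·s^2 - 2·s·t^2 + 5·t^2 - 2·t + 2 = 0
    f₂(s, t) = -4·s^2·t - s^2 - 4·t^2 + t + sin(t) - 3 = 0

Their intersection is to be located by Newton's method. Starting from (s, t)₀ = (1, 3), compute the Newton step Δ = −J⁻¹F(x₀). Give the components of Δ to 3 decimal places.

At (1, 3): F = (21.000, -48.85888).
Jacobian J = [[-4·s - 2·t^2, -4·s·t + 10·t - 2], [-8·s·t - 2·s, -4·s^2 - 8·t + cos(t) + 1]].
At the point, J = [[-22.000, 16.000], [-26.000, -27.98999]] (det J = 1031.77983).
Solving J·Δ = −F gives Δ = (-0.188, -1.571).

(-0.188, -1.571)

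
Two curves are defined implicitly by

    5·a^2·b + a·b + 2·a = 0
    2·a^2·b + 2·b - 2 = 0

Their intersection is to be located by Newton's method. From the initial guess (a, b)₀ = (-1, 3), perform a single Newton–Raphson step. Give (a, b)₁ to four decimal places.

At (-1, 3): F = (10.0000, 10.0000).
Jacobian J = [[10·a·b + b + 2, 5·a^2 + a], [4·a·b, 2·a^2 + 2]].
At the point, J = [[-25.0000, 4.0000], [-12.0000, 4.0000]] (det J = -52.0000).
Solving J·Δ = −F gives Δ = (0.0000, -2.5000).
Then the next iterate is (a, b)₁ = (-1.0000, 0.5000).

(-1.0000, 0.5000)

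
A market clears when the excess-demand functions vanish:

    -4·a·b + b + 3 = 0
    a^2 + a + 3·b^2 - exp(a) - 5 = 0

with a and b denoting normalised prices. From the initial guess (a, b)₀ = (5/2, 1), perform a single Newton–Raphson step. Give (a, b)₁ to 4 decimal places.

At (5/2, 1): F = (-6.0000, -5.432494).
Jacobian J = [[-4·b, -4·a + 1], [2·a - exp(a) + 1, 6·b]].
At the point, J = [[-4.0000, -9.0000], [-6.182494, 6.0000]] (det J = -79.642446).
Solving J·Δ = −F gives Δ = (-1.0659, -0.1929).
Then the next iterate is (a, b)₁ = (1.4341, 0.8071).

(1.4341, 0.8071)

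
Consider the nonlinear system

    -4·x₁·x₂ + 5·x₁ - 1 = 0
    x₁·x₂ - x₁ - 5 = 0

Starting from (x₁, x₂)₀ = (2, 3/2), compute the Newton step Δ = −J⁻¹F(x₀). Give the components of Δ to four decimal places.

(19.0000, -2.7500)

At (2, 3/2): F = (-3.0000, -4.0000).
Jacobian J = [[-4·x₂ + 5, -4·x₁], [x₂ - 1, x₁]].
At the point, J = [[-1.0000, -8.0000], [0.5000, 2.0000]] (det J = 2.0000).
Solving J·Δ = −F gives Δ = (19.0000, -2.7500).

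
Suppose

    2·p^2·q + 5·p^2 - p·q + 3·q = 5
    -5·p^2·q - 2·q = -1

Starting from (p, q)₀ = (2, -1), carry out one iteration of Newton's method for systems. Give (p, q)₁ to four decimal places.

(1.2725, -0.6159)

At (2, -1): F = (6.0000, 23.0000).
Jacobian J = [[4·p·q + 10·p - q, 2·p^2 - p + 3], [-10·p·q, -5·p^2 - 2]].
At the point, J = [[13.0000, 9.0000], [20.0000, -22.0000]] (det J = -466.0000).
Solving J·Δ = −F gives Δ = (-0.7275, 0.3841).
Then the next iterate is (p, q)₁ = (1.2725, -0.6159).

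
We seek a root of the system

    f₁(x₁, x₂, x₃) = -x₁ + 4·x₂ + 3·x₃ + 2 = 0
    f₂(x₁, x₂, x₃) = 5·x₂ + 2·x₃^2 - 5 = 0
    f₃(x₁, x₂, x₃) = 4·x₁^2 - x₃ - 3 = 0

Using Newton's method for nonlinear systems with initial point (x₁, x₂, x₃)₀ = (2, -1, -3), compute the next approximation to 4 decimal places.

(1.0917, 0.9222, -1.5324)

At (2, -1, -3): F = (-13.0000, 8.0000, 16.0000).
Jacobian J = [[-1, 4, 3], [0, 5, 4·x₃], [8·x₁, 0, -1]].
At the point, J = [[-1.0000, 4.0000, 3.0000], [0.0000, 5.0000, -12.0000], [16.0000, 0.0000, -1.0000]] (det J = -1003.0000).
Solving J·Δ = −F gives Δ = (-0.9083, 1.9222, 1.4676).
Then the next iterate is (x₁, x₂, x₃)₁ = (1.0917, 0.9222, -1.5324).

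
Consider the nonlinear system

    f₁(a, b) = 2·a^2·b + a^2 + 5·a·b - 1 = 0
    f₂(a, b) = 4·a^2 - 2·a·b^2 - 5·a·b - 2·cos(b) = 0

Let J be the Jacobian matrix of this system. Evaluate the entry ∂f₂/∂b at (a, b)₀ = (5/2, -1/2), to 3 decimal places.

-8.459

∂f₂/∂b = -4·a·b - 5·a + 2·sin(b).
At (5/2, -1/2) this is -8.459.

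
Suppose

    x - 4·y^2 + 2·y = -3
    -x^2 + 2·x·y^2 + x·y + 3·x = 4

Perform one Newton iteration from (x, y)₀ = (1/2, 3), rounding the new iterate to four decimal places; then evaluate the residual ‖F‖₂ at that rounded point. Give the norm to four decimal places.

5.9702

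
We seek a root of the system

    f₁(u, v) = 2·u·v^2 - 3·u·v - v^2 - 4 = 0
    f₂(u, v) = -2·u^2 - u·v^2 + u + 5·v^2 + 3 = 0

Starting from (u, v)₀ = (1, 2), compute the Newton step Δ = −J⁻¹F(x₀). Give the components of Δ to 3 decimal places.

At (1, 2): F = (-6.000, 18.000).
Jacobian J = [[2·v^2 - 3·v, 4·u·v - 3·u - 2·v], [-4·u - v^2 + 1, -2·u·v + 10·v]].
At the point, J = [[2.000, 1.000], [-7.000, 16.000]] (det J = 39.000).
Solving J·Δ = −F gives Δ = (2.923, 0.154).

(2.923, 0.154)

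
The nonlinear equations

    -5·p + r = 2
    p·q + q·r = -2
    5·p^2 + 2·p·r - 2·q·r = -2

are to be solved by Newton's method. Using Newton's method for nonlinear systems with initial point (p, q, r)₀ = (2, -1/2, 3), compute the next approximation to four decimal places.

(0.3966, -0.4620, 3.9831)

At (2, -1/2, 3): F = (-9.0000, -0.5000, 37.0000).
Jacobian J = [[-5, 0, 1], [q, p + r, q], [10·p + 2·r, -2·r, 2·p - 2·q]].
At the point, J = [[-5.0000, 0.0000, 1.0000], [-0.5000, 5.0000, -0.5000], [26.0000, -6.0000, 5.0000]] (det J = -237.0000).
Solving J·Δ = −F gives Δ = (-1.6034, 0.0380, 0.9831).
Then the next iterate is (p, q, r)₁ = (0.3966, -0.4620, 3.9831).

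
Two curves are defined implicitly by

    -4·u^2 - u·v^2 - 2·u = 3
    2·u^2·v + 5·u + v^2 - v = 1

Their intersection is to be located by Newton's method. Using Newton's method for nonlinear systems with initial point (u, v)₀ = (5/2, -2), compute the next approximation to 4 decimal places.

(-3.0000, -12.0000)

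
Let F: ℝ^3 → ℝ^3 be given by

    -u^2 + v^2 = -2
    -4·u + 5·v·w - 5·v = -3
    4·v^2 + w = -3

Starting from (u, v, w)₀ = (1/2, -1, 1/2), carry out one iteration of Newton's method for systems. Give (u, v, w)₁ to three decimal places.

(1.511, -0.130, -0.043)

At (1/2, -1, 1/2): F = (2.750, 3.500, 7.500).
Jacobian J = [[-2·u, 2·v, 0], [-4, 5·w - 5, 5·v], [0, 8·v, 1]].
At the point, J = [[-1.000, -2.000, 0.000], [-4.000, -2.500, -5.000], [0.000, -8.000, 1.000]] (det J = 34.500).
Solving J·Δ = −F gives Δ = (1.011, 0.870, -0.543).
Then the next iterate is (u, v, w)₁ = (1.511, -0.130, -0.043).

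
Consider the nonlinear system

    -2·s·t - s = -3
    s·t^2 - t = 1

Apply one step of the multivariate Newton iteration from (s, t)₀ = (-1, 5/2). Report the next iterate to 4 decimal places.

(0.4681, 2.4043)

At (-1, 5/2): F = (9.0000, -9.7500).
Jacobian J = [[-2·t - 1, -2·s], [t^2, 2·s·t - 1]].
At the point, J = [[-6.0000, 2.0000], [6.2500, -6.0000]] (det J = 23.5000).
Solving J·Δ = −F gives Δ = (1.4681, -0.0957).
Then the next iterate is (s, t)₁ = (0.4681, 2.4043).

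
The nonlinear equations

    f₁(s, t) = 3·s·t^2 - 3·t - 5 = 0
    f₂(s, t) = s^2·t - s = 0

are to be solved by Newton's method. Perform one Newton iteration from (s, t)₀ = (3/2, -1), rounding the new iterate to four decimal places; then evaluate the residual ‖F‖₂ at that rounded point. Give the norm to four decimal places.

0.8693

At (3/2, -1): F = (2.5000, -3.7500).
Jacobian J = [[3·t^2, 6·s·t - 3], [2·s·t - 1, s^2]].
At the point, J = [[3.0000, -12.0000], [-4.0000, 2.2500]] (det J = -41.2500).
Solving J·Δ = −F gives Δ = (-0.9545, -0.0303).
Then the next iterate is (s, t)₁ = (0.5455, -1.0303).
Re-evaluating at (0.5455, -1.0303): F = (-0.171926, -0.852087), so ‖F‖₂ = 0.8693.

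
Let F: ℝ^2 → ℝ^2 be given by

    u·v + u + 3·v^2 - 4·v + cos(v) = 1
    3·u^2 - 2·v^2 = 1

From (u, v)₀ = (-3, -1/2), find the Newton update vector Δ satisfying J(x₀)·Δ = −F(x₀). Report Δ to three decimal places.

At (-3, -1/2): F = (1.12758, 25.500).
Jacobian J = [[v + 1, u + 6·v - sin(v) - 4], [6·u, -4·v]].
At the point, J = [[0.500, -9.52057], [-18.000, 2.000]] (det J = -170.37034).
Solving J·Δ = −F gives Δ = (1.438, 0.194).

(1.438, 0.194)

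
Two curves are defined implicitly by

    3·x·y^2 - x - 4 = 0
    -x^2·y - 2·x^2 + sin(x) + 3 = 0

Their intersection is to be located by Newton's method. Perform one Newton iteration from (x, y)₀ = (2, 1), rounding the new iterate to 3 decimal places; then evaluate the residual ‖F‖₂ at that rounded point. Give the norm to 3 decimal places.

1.450

At (2, 1): F = (0.000, -8.09070).
Jacobian J = [[3·y^2 - 1, 6·x·y], [-2·x·y - 4·x + cos(x), -x^2]].
At the point, J = [[2.000, 12.000], [-12.41615, -4.000]] (det J = 140.99376).
Solving J·Δ = −F gives Δ = (-0.689, 0.115).
Then the next iterate is (x, y)₁ = (1.311, 1.115).
Re-evaluating at (1.311, 1.115): F = (-0.42140, -1.38737), so ‖F‖₂ = 1.450.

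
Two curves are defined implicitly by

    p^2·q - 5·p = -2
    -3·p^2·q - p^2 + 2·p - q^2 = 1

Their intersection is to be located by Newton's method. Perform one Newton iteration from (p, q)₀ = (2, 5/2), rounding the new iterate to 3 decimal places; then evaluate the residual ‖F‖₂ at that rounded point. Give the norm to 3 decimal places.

At (2, 5/2): F = (2.000, -37.250).
Jacobian J = [[2·p·q - 5, p^2], [-6·p·q - 2·p + 2, -3·p^2 - 2·q]].
At the point, J = [[5.000, 4.000], [-32.000, -17.000]] (det J = 43.000).
Solving J·Δ = −F gives Δ = (-2.674, 2.843).
Then the next iterate is (p, q)₁ = (-0.674, 5.343).
Re-evaluating at (-0.674, 5.343): F = (7.79720, -38.63152), so ‖F‖₂ = 39.411.

39.411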